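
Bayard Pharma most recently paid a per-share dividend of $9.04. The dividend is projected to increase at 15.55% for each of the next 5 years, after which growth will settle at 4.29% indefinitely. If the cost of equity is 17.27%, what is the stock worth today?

Two-stage DDM. Project D₁…D_5 at 0.1555, terminal growth 0.0429, discount at r = 0.1727.
D_1 = 10.4457
D_2 = 12.0700
D_3 = 13.9469
D_4 = 16.1157
D_5 = 18.6217
Terminal value at t=5: TV = D_6/(r−g) = 19.4205/(0.1727−0.0429) = 149.6188
P₀ = 10.4457/(1+0.1727)^1 + 12.0700/(1+0.1727)^2 + 13.9469/(1+0.1727)^3 + 16.1157/(1+0.1727)^4 + 18.6217/(1+0.1727)^5 + 149.6188/(1+0.1727)^5 = 110.7104

$110.71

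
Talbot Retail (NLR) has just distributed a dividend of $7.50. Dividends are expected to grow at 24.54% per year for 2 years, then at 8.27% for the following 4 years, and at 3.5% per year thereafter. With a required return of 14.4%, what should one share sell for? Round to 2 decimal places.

Three-stage DDM. Project D₁…D_6; terminal Gordon value at t=6 with g = 0.035; discount at r = 0.144.
D_1 = 9.3405
D_2 = 11.6327
D_3 = 12.5947
D_4 = 13.6363
D_5 = 14.7640
D_6 = 15.9850
TV_6 = 16.5444/(0.144−0.035) = 151.7838
P₀ = Σ Dₜ/(1+r)ᵗ + TV_6/(1+r)^6 = 115.8053

$115.81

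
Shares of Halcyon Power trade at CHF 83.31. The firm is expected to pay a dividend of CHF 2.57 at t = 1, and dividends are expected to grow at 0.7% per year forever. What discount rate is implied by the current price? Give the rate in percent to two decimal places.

3.78%

Rearranging the constant-growth DDM: r = D₁/P₀ + g.
r = 2.5700 / 83.31 + 0.007 = 0.03085 + 0.007 = 0.03785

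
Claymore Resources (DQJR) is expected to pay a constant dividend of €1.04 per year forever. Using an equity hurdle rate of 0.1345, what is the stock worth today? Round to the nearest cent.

Zero-growth DDM (perpetuity): P₀ = D/r = 1.04 / 0.1345 = 7.7323

€7.73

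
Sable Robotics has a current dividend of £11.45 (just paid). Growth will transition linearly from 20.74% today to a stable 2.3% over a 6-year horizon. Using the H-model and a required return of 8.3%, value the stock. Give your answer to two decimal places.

H-model: P₀ = D₀[(1+g_L) + H(g_S−g_L)]/(r−g_L), with H = 6/2 = 3.
P₀ = 11.45 × [(1+0.023) + 3×(0.2074−0.023)] / (0.083−0.023)
   = 11.45 × 1.5762 / 0.06 = 300.7915

£300.79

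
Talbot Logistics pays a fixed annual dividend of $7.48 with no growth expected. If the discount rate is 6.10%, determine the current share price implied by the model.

$122.62

Zero-growth DDM (perpetuity): P₀ = D/r = 7.48 / 0.061 = 122.6230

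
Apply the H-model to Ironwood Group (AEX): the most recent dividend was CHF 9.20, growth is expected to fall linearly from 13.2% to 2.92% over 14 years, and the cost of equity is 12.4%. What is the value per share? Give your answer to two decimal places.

CHF 169.71

H-model: P₀ = D₀[(1+g_L) + H(g_S−g_L)]/(r−g_L), with H = 14/2 = 7.
P₀ = 9.20 × [(1+0.0292) + 7×(0.132−0.0292)] / (0.124−0.0292)
   = 9.20 × 1.7488 / 0.0948 = 169.7148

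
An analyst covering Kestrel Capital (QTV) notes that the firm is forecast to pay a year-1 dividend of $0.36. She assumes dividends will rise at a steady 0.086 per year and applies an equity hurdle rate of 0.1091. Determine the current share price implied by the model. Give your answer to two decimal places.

$15.58

Gordon growth model: P₀ = D₁/(r − g), with D₁ = 0.36 given directly.
P₀ = 0.3600 / (0.1091 − 0.086) = 0.3600 / 0.0231 = 15.5844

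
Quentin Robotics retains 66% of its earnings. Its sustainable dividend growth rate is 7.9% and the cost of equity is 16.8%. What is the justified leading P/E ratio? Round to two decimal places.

Payout ratio b = 1 − 0.66 = 0.34.
Justified leading P/E = b/(r−g) = 0.34/(0.168−0.079) = 3.8202

3.82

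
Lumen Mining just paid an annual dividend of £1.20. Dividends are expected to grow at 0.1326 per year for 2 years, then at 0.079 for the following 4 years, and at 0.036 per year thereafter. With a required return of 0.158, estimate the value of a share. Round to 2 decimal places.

Three-stage DDM. Project D₁…D_6; terminal Gordon value at t=6 with g = 0.036; discount at r = 0.158.
D_1 = 1.3591
D_2 = 1.5393
D_3 = 1.6609
D_4 = 1.7922
D_5 = 1.9337
D_6 = 2.0865
TV_6 = 2.1616/(0.158−0.036) = 17.7182
P₀ = Σ Dₜ/(1+r)ᵗ + TV_6/(1+r)^6 = 13.5298

£13.53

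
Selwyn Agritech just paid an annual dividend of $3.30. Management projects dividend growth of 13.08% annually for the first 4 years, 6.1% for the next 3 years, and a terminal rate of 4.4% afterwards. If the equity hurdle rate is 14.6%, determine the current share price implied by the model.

$46.24

Three-stage DDM. Project D₁…D_7; terminal Gordon value at t=7 with g = 0.044; discount at r = 0.146.
D_1 = 3.7316
D_2 = 4.2197
D_3 = 4.7717
D_4 = 5.3958
D_5 = 5.7250
D_6 = 6.0742
D_7 = 6.4447
TV_7 = 6.7283/(0.146−0.044) = 65.9635
P₀ = Σ Dₜ/(1+r)ᵗ + TV_7/(1+r)^7 = 46.2389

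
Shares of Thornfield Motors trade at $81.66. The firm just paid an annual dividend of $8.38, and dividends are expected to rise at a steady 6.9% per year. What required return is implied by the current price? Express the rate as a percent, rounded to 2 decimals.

Rearranging the constant-growth DDM: r = D₁/P₀ + g.
D₁ = 8.38 × (1 + 0.069) = 8.9582.
r = 8.9582 / 81.66 + 0.069 = 0.10970 + 0.069 = 0.17870

17.87%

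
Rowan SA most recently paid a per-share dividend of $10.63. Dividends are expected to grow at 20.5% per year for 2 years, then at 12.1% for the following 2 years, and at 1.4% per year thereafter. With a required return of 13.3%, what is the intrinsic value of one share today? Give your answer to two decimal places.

Three-stage DDM. Project D₁…D_4; terminal Gordon value at t=4 with g = 0.014; discount at r = 0.133.
D_1 = 12.8092
D_2 = 15.4350
D_3 = 17.3027
D_4 = 19.3963
TV_4 = 19.6678/(0.133−0.014) = 165.2759
P₀ = Σ Dₜ/(1+r)ᵗ + TV_4/(1+r)^4 = 147.2942

$147.29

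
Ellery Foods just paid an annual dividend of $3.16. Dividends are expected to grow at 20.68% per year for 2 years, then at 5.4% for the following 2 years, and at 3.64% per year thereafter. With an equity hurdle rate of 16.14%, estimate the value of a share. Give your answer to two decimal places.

$35.90

Three-stage DDM. Project D₁…D_4; terminal Gordon value at t=4 with g = 0.0364; discount at r = 0.1614.
D_1 = 3.8135
D_2 = 4.6021
D_3 = 4.8506
D_4 = 5.1126
TV_4 = 5.2987/(0.1614−0.0364) = 42.3893
P₀ = Σ Dₜ/(1+r)ᵗ + TV_4/(1+r)^4 = 35.9004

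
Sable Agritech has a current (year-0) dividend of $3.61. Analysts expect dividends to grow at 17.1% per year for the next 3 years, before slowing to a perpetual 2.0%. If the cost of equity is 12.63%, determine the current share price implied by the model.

Two-stage DDM. Project D₁…D_3 at 0.171, terminal growth 0.02, discount at r = 0.1263.
D_1 = 4.2273
D_2 = 4.9502
D_3 = 5.7967
Terminal value at t=3: TV = D_4/(r−g) = 5.9126/(0.1263−0.02) = 55.6218
P₀ = 4.2273/(1+0.1263)^1 + 4.9502/(1+0.1263)^2 + 5.7967/(1+0.1263)^3 + 55.6218/(1+0.1263)^3 = 50.6424

$50.64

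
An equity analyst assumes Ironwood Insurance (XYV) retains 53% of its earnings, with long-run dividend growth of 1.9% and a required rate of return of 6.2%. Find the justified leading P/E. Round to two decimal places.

10.93

Payout ratio b = 1 − 0.53 = 0.47.
Justified leading P/E = b/(r−g) = 0.47/(0.062−0.019) = 10.9302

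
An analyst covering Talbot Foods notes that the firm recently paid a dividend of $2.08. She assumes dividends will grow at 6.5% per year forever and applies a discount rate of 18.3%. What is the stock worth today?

Gordon growth model: P₀ = D₁/(r − g). D₁ = 2.08 × (1 + 0.065) = 2.2152.
P₀ = 2.2152 / (0.183 − 0.065) = 2.2152 / 0.118 = 18.7729

$18.77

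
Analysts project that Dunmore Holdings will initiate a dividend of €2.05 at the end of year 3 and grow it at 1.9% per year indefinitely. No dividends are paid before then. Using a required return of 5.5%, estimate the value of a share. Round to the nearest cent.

Deferred-dividend DDM. At t=2 the remaining stream is a growing perpetuity with first payment D_3 = 2.05.
V_2 = D_3/(r−g) = 2.05/(0.055−0.019) = 56.9444
P₀ = V_2/(1+r)^2 = 56.9444/(1+0.055)^2 = 51.1619

€51.16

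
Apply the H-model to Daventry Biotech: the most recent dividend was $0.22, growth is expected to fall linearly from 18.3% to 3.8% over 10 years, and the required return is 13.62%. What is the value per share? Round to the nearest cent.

$3.95

H-model: P₀ = D₀[(1+g_L) + H(g_S−g_L)]/(r−g_L), with H = 10/2 = 5.
P₀ = 0.22 × [(1+0.038) + 5×(0.183−0.038)] / (0.1362−0.038)
   = 0.22 × 1.7630 / 0.0982 = 3.9497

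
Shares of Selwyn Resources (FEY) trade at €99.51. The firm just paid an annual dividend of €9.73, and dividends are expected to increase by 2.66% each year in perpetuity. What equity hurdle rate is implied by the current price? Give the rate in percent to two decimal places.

Rearranging the constant-growth DDM: r = D₁/P₀ + g.
D₁ = 9.73 × (1 + 0.0266) = 9.9888.
r = 9.9888 / 99.51 + 0.0266 = 0.10038 + 0.0266 = 0.12698

12.70%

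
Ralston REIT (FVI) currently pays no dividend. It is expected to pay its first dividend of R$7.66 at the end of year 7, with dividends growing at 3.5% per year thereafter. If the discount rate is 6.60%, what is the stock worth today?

R$168.39

Deferred-dividend DDM. At t=6 the remaining stream is a growing perpetuity with first payment D_7 = 7.66.
V_6 = D_7/(r−g) = 7.66/(0.066−0.035) = 247.0968
P₀ = V_6/(1+r)^6 = 247.0968/(1+0.066)^6 = 168.3929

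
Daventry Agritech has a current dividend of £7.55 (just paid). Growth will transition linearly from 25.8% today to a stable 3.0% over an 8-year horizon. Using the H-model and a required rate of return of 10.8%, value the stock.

£187.98

H-model: P₀ = D₀[(1+g_L) + H(g_S−g_L)]/(r−g_L), with H = 8/2 = 4.
P₀ = 7.55 × [(1+0.03) + 4×(0.258−0.03)] / (0.108−0.03)
   = 7.55 × 1.9420 / 0.078 = 187.9756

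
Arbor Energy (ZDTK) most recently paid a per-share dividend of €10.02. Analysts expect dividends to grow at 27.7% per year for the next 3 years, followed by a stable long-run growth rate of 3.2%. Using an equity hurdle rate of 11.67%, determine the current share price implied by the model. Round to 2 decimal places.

€222.11

Two-stage DDM. Project D₁…D_3 at 0.277, terminal growth 0.032, discount at r = 0.1167.
D_1 = 12.7955
D_2 = 16.3399
D_3 = 20.8661
Terminal value at t=3: TV = D_4/(r−g) = 21.5338/(0.1167−0.032) = 254.2358
P₀ = 12.7955/(1+0.1167)^1 + 16.3399/(1+0.1167)^2 + 20.8661/(1+0.1167)^3 + 254.2358/(1+0.1167)^3 = 222.1147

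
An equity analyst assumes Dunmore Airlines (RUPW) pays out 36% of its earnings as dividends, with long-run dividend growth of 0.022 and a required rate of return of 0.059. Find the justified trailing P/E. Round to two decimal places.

9.94

Justified trailing P/E = b(1+g)/(r−g) = 0.36×(1+0.022)/(0.059−0.022) = 9.9438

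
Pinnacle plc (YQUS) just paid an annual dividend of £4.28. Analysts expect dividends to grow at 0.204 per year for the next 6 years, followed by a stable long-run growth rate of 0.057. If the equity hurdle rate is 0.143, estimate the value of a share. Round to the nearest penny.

£102.79

Two-stage DDM. Project D₁…D_6 at 0.204, terminal growth 0.057, discount at r = 0.143.
D_1 = 5.1531
D_2 = 6.2044
D_3 = 7.4700
D_4 = 8.9939
D_5 = 10.8287
D_6 = 13.0378
Terminal value at t=6: TV = D_7/(r−g) = 13.7809/(0.143−0.057) = 160.2431
P₀ = 5.1531/(1+0.143)^1 + 6.2044/(1+0.143)^2 + 7.4700/(1+0.143)^3 + 8.9939/(1+0.143)^4 + 10.8287/(1+0.143)^5 + 13.0378/(1+0.143)^6 + 160.2431/(1+0.143)^6 = 102.7893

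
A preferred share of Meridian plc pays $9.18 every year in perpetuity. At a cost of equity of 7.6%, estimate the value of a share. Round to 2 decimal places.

$120.79

Zero-growth DDM (perpetuity): P₀ = D/r = 9.18 / 0.076 = 120.7895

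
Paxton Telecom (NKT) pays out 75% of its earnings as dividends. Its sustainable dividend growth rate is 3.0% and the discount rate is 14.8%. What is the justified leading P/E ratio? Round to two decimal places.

6.36

Justified leading P/E = b/(r−g) = 0.75/(0.148−0.03) = 6.3559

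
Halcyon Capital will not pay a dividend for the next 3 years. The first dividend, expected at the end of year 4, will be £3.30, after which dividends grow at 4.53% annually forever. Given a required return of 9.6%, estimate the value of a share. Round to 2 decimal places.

Deferred-dividend DDM. At t=3 the remaining stream is a growing perpetuity with first payment D_4 = 3.30.
V_3 = D_4/(r−g) = 3.30/(0.096−0.0453) = 65.0888
P₀ = V_3/(1+r)^3 = 65.0888/(1+0.096)^3 = 49.4395

£49.44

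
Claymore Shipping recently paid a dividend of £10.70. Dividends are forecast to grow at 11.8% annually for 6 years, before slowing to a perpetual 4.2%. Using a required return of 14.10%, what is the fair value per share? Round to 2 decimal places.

£159.49

Two-stage DDM. Project D₁…D_6 at 0.118, terminal growth 0.042, discount at r = 0.141.
D_1 = 11.9626
D_2 = 13.3742
D_3 = 14.9523
D_4 = 16.7167
D_5 = 18.6893
D_6 = 20.8946
Terminal value at t=6: TV = D_7/(r−g) = 21.7722/(0.141−0.042) = 219.9212
P₀ = 11.9626/(1+0.141)^1 + 13.3742/(1+0.141)^2 + 14.9523/(1+0.141)^3 + 16.7167/(1+0.141)^4 + 18.6893/(1+0.141)^5 + 20.8946/(1+0.141)^6 + 219.9212/(1+0.141)^6 = 159.4871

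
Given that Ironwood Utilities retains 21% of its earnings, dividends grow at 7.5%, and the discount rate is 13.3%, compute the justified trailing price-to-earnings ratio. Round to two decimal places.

Payout ratio b = 1 − 0.21 = 0.79.
Justified trailing P/E = b(1+g)/(r−g) = 0.79×(1+0.075)/(0.133−0.075) = 14.6422

14.64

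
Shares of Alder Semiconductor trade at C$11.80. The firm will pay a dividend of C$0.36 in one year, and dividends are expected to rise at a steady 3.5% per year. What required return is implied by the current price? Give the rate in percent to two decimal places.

Rearranging the constant-growth DDM: r = D₁/P₀ + g.
r = 0.3600 / 11.80 + 0.035 = 0.03051 + 0.035 = 0.06551

6.55%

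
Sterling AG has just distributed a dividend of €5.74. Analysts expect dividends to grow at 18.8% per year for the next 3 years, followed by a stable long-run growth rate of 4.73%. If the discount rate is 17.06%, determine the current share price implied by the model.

Two-stage DDM. Project D₁…D_3 at 0.188, terminal growth 0.0473, discount at r = 0.1706.
D_1 = 6.8191
D_2 = 8.1011
D_3 = 9.6241
Terminal value at t=3: TV = D_4/(r−g) = 10.0793/(0.1706−0.0473) = 81.7465
P₀ = 6.8191/(1+0.1706)^1 + 8.1011/(1+0.1706)^2 + 9.6241/(1+0.1706)^3 + 81.7465/(1+0.1706)^3 = 68.6987

€68.70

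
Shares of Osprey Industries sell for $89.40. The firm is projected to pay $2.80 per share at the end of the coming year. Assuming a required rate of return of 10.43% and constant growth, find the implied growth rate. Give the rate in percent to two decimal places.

From P₀ = D₁/(r − g), the implied growth is g = r − D₁/P₀.
g = 0.1043 − 2.80/89.40 = 0.1043 − 0.03132 = 0.07298

7.30%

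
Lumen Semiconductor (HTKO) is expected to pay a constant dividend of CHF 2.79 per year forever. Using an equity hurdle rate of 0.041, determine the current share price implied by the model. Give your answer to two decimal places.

Zero-growth DDM (perpetuity): P₀ = D/r = 2.79 / 0.041 = 68.0488

CHF 68.05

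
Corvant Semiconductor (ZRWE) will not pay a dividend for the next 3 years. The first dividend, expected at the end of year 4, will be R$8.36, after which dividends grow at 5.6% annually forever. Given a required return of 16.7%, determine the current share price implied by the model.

Deferred-dividend DDM. At t=3 the remaining stream is a growing perpetuity with first payment D_4 = 8.36.
V_3 = D_4/(r−g) = 8.36/(0.167−0.056) = 75.3153
P₀ = V_3/(1+r)^3 = 75.3153/(1+0.167)^3 = 47.3883

R$47.39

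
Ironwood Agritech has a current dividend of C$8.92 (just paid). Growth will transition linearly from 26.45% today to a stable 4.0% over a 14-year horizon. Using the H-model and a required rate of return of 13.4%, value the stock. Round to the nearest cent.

H-model: P₀ = D₀[(1+g_L) + H(g_S−g_L)]/(r−g_L), with H = 14/2 = 7.
P₀ = 8.92 × [(1+0.04) + 7×(0.2645−0.04)] / (0.134−0.04)
   = 8.92 × 2.6115 / 0.094 = 247.8147

C$247.81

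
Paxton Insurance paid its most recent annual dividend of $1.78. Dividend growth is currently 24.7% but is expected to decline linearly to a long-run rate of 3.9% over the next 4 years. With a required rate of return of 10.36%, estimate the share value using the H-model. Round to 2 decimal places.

$40.09

H-model: P₀ = D₀[(1+g_L) + H(g_S−g_L)]/(r−g_L), with H = 4/2 = 2.
P₀ = 1.78 × [(1+0.039) + 2×(0.247−0.039)] / (0.1036−0.039)
   = 1.78 × 1.4550 / 0.0646 = 40.0913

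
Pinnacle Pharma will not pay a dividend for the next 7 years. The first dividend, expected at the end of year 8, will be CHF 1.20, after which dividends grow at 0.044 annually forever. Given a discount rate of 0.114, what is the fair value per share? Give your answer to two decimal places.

CHF 8.05

Deferred-dividend DDM. At t=7 the remaining stream is a growing perpetuity with first payment D_8 = 1.20.
V_7 = D_8/(r−g) = 1.20/(0.114−0.044) = 17.1429
P₀ = V_7/(1+r)^7 = 17.1429/(1+0.114)^7 = 8.0517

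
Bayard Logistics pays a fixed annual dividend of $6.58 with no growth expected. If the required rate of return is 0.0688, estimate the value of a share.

$95.64

Zero-growth DDM (perpetuity): P₀ = D/r = 6.58 / 0.0688 = 95.6395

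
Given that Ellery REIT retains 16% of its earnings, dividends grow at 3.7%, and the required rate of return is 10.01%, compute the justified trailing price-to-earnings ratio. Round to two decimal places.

Payout ratio b = 1 − 0.16 = 0.84.
Justified trailing P/E = b(1+g)/(r−g) = 0.84×(1+0.037)/(0.1001−0.037) = 13.8048

13.80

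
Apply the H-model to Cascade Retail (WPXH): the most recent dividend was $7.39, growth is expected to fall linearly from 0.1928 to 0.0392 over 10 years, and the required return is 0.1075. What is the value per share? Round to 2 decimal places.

$195.54

H-model: P₀ = D₀[(1+g_L) + H(g_S−g_L)]/(r−g_L), with H = 10/2 = 5.
P₀ = 7.39 × [(1+0.0392) + 5×(0.1928−0.0392)] / (0.1075−0.0392)
   = 7.39 × 1.8072 / 0.0683 = 195.5375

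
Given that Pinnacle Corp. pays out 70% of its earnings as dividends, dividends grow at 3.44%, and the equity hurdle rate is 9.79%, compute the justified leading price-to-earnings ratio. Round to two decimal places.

Justified leading P/E = b/(r−g) = 0.70/(0.0979−0.0344) = 11.0236

11.02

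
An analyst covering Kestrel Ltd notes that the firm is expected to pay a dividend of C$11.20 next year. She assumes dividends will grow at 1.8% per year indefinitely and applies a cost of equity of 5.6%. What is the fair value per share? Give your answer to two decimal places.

C$294.74

Gordon growth model: P₀ = D₁/(r − g), with D₁ = 11.20 given directly.
P₀ = 11.2000 / (0.056 − 0.018) = 11.2000 / 0.038 = 294.7368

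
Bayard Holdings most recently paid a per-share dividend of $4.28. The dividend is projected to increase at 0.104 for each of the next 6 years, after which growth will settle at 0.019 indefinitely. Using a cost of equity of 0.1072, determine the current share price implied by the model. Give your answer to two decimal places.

$74.02

Two-stage DDM. Project D₁…D_6 at 0.104, terminal growth 0.019, discount at r = 0.1072.
D_1 = 4.7251
D_2 = 5.2165
D_3 = 5.7591
D_4 = 6.3580
D_5 = 7.0192
D_6 = 7.7492
Terminal value at t=6: TV = D_7/(r−g) = 7.8965/(0.1072−0.019) = 89.5290
P₀ = 4.7251/(1+0.1072)^1 + 5.2165/(1+0.1072)^2 + 5.7591/(1+0.1072)^3 + 6.3580/(1+0.1072)^4 + 7.0192/(1+0.1072)^5 + 7.7492/(1+0.1072)^6 + 89.5290/(1+0.1072)^6 = 74.0182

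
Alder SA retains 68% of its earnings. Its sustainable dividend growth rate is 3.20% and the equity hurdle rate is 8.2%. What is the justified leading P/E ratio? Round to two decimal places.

Payout ratio b = 1 − 0.68 = 0.32.
Justified leading P/E = b/(r−g) = 0.32/(0.082−0.032) = 6.4000

6.40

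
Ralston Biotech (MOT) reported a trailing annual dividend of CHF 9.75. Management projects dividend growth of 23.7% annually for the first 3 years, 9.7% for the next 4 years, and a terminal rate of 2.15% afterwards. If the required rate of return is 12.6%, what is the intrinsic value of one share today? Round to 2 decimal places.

CHF 197.71

Three-stage DDM. Project D₁…D_7; terminal Gordon value at t=7 with g = 0.0215; discount at r = 0.126.
D_1 = 12.0608
D_2 = 14.9191
D_3 = 18.4550
D_4 = 20.2451
D_5 = 22.2089
D_6 = 24.3632
D_7 = 26.7264
TV_7 = 27.3010/(0.126−0.0215) = 261.2536
P₀ = Σ Dₜ/(1+r)ᵗ + TV_7/(1+r)^7 = 197.7083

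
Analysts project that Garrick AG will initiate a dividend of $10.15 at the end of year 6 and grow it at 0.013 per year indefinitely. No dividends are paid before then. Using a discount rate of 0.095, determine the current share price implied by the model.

$78.63

Deferred-dividend DDM. At t=5 the remaining stream is a growing perpetuity with first payment D_6 = 10.15.
V_5 = D_6/(r−g) = 10.15/(0.095−0.013) = 123.7805
P₀ = V_5/(1+r)^5 = 123.7805/(1+0.095)^5 = 78.6288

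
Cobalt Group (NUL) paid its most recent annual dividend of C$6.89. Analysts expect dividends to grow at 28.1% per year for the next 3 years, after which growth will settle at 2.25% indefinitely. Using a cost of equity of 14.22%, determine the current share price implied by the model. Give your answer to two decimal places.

C$109.14

Two-stage DDM. Project D₁…D_3 at 0.281, terminal growth 0.0225, discount at r = 0.1422.
D_1 = 8.8261
D_2 = 11.3062
D_3 = 14.4833
Terminal value at t=3: TV = D_4/(r−g) = 14.8091/(0.1422−0.0225) = 123.7188
P₀ = 8.8261/(1+0.1422)^1 + 11.3062/(1+0.1422)^2 + 14.4833/(1+0.1422)^3 + 123.7188/(1+0.1422)^3 = 109.1381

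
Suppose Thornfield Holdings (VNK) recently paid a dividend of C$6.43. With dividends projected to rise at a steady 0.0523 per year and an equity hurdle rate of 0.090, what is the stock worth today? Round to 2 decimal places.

Gordon growth model: P₀ = D₁/(r − g). D₁ = 6.43 × (1 + 0.0523) = 6.7663.
P₀ = 6.7663 / (0.09 − 0.0523) = 6.7663 / 0.0377 = 179.4772

C$179.48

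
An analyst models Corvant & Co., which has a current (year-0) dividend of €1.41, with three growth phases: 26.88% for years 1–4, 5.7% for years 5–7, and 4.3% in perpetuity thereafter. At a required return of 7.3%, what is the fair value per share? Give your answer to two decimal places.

Three-stage DDM. Project D₁…D_7; terminal Gordon value at t=7 with g = 0.043; discount at r = 0.073.
D_1 = 1.7890
D_2 = 2.2699
D_3 = 2.8800
D_4 = 3.6542
D_5 = 3.8625
D_6 = 4.0826
D_7 = 4.3154
TV_7 = 4.5009/(0.073−0.043) = 150.0306
P₀ = Σ Dₜ/(1+r)ᵗ + TV_7/(1+r)^7 = 108.3710

€108.37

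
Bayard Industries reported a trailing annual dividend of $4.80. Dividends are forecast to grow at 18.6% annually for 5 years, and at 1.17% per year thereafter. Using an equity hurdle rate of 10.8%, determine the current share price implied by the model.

Two-stage DDM. Project D₁…D_5 at 0.186, terminal growth 0.0117, discount at r = 0.108.
D_1 = 5.6928
D_2 = 6.7517
D_3 = 8.0075
D_4 = 9.4969
D_5 = 11.2633
Terminal value at t=5: TV = D_6/(r−g) = 11.3951/(0.108−0.0117) = 118.3287
P₀ = 5.6928/(1+0.108)^1 + 6.7517/(1+0.108)^2 + 8.0075/(1+0.108)^3 + 9.4969/(1+0.108)^4 + 11.2633/(1+0.108)^5 + 118.3287/(1+0.108)^5 = 100.4286

$100.43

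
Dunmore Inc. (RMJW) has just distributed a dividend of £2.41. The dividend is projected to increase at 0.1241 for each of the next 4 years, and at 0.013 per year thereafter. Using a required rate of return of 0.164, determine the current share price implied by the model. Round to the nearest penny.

Two-stage DDM. Project D₁…D_4 at 0.1241, terminal growth 0.013, discount at r = 0.164.
D_1 = 2.7091
D_2 = 3.0453
D_3 = 3.4232
D_4 = 3.8480
Terminal value at t=4: TV = D_5/(r−g) = 3.8980/(0.164−0.013) = 25.8148
P₀ = 2.7091/(1+0.164)^1 + 3.0453/(1+0.164)^2 + 3.4232/(1+0.164)^3 + 3.8480/(1+0.164)^4 + 25.8148/(1+0.164)^4 = 22.9041

£22.90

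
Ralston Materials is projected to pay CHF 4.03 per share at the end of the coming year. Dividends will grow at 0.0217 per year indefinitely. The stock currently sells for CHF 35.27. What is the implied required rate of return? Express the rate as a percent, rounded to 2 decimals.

13.60%

Rearranging the constant-growth DDM: r = D₁/P₀ + g.
r = 4.0300 / 35.27 + 0.0217 = 0.11426 + 0.0217 = 0.13596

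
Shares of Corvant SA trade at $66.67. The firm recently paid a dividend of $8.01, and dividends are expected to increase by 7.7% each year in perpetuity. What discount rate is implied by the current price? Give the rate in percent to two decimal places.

Rearranging the constant-growth DDM: r = D₁/P₀ + g.
D₁ = 8.01 × (1 + 0.077) = 8.6268.
r = 8.6268 / 66.67 + 0.077 = 0.12940 + 0.077 = 0.20640

20.64%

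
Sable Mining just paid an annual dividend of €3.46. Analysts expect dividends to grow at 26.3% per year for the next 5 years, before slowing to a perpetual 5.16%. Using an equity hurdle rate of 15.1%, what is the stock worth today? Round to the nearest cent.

Two-stage DDM. Project D₁…D_5 at 0.263, terminal growth 0.0516, discount at r = 0.151.
D_1 = 4.3700
D_2 = 5.5193
D_3 = 6.9709
D_4 = 8.8042
D_5 = 11.1197
Terminal value at t=5: TV = D_6/(r−g) = 11.6935/(0.151−0.0516) = 117.6405
P₀ = 4.3700/(1+0.151)^1 + 5.5193/(1+0.151)^2 + 6.9709/(1+0.151)^3 + 8.8042/(1+0.151)^4 + 11.1197/(1+0.151)^5 + 117.6405/(1+0.151)^5 = 81.2897

€81.29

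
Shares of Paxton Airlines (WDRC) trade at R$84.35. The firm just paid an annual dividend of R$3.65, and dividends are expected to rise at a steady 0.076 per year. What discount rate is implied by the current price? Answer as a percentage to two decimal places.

Rearranging the constant-growth DDM: r = D₁/P₀ + g.
D₁ = 3.65 × (1 + 0.076) = 3.9274.
r = 3.9274 / 84.35 + 0.076 = 0.04656 + 0.076 = 0.12256

12.26%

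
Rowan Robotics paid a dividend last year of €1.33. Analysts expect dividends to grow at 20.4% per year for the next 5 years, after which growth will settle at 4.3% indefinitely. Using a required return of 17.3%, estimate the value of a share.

€19.35

Two-stage DDM. Project D₁…D_5 at 0.204, terminal growth 0.043, discount at r = 0.173.
D_1 = 1.6013
D_2 = 1.9280
D_3 = 2.3213
D_4 = 2.7948
D_5 = 3.3650
Terminal value at t=5: TV = D_6/(r−g) = 3.5097/(0.173−0.043) = 26.9976
P₀ = 1.6013/(1+0.173)^1 + 1.9280/(1+0.173)^2 + 2.3213/(1+0.173)^3 + 2.7948/(1+0.173)^4 + 3.3650/(1+0.173)^5 + 26.9976/(1+0.173)^5 = 19.3534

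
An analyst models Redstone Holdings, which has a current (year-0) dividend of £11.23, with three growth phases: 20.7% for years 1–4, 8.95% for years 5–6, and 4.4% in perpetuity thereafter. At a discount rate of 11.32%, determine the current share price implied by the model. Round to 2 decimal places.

Three-stage DDM. Project D₁…D_6; terminal Gordon value at t=6 with g = 0.044; discount at r = 0.1132.
D_1 = 13.5546
D_2 = 16.3604
D_3 = 19.7470
D_4 = 23.8347
D_5 = 25.9679
D_6 = 28.2920
TV_6 = 29.5368/(0.1132−0.044) = 426.8327
P₀ = Σ Dₜ/(1+r)ᵗ + TV_6/(1+r)^6 = 309.5660

£309.57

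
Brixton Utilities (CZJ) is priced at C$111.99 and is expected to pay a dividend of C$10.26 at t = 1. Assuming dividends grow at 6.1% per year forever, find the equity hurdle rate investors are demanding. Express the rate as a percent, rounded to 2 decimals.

15.26%

Rearranging the constant-growth DDM: r = D₁/P₀ + g.
r = 10.2600 / 111.99 + 0.061 = 0.09162 + 0.061 = 0.15262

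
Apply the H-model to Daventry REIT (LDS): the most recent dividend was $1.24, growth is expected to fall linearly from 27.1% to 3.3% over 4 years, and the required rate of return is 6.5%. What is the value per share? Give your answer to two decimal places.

$58.47

H-model: P₀ = D₀[(1+g_L) + H(g_S−g_L)]/(r−g_L), with H = 4/2 = 2.
P₀ = 1.24 × [(1+0.033) + 2×(0.271−0.033)] / (0.065−0.033)
   = 1.24 × 1.5090 / 0.032 = 58.4737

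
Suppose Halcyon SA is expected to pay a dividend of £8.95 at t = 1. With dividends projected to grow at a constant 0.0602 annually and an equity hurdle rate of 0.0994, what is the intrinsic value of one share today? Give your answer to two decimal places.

£228.32

Gordon growth model: P₀ = D₁/(r − g), with D₁ = 8.95 given directly.
P₀ = 8.9500 / (0.0994 − 0.0602) = 8.9500 / 0.0392 = 228.3163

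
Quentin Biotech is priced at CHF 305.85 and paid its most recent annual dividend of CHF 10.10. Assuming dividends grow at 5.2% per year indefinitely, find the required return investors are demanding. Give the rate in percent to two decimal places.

Rearranging the constant-growth DDM: r = D₁/P₀ + g.
D₁ = 10.10 × (1 + 0.052) = 10.6252.
r = 10.6252 / 305.85 + 0.052 = 0.03474 + 0.052 = 0.08674

8.67%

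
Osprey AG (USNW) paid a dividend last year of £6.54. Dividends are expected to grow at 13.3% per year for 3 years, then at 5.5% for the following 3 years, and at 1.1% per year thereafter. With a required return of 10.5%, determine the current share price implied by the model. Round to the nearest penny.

£105.91

Three-stage DDM. Project D₁…D_6; terminal Gordon value at t=6 with g = 0.011; discount at r = 0.105.
D_1 = 7.4098
D_2 = 8.3953
D_3 = 9.5119
D_4 = 10.0351
D_5 = 10.5870
D_6 = 11.1693
TV_6 = 11.2921/(0.105−0.011) = 120.1291
P₀ = Σ Dₜ/(1+r)ᵗ + TV_6/(1+r)^6 = 105.9133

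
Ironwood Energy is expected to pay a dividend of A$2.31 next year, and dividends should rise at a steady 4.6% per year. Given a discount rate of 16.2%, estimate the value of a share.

A$19.91

Gordon growth model: P₀ = D₁/(r − g), with D₁ = 2.31 given directly.
P₀ = 2.3100 / (0.162 − 0.046) = 2.3100 / 0.116 = 19.9138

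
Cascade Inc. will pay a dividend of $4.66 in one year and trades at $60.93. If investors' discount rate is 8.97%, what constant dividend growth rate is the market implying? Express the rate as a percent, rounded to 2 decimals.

From P₀ = D₁/(r − g), the implied growth is g = r − D₁/P₀.
g = 0.0897 − 4.66/60.93 = 0.0897 − 0.07648 = 0.01322

1.32%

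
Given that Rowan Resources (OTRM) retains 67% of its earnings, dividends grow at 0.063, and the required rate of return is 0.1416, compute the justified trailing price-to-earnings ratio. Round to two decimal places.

4.46

Payout ratio b = 1 − 0.67 = 0.33.
Justified trailing P/E = b(1+g)/(r−g) = 0.33×(1+0.063)/(0.1416−0.063) = 4.4630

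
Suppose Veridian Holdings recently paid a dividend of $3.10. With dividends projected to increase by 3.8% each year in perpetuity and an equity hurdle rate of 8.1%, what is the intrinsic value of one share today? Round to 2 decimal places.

$74.83

Gordon growth model: P₀ = D₁/(r − g). D₁ = 3.10 × (1 + 0.038) = 3.2178.
P₀ = 3.2178 / (0.081 − 0.038) = 3.2178 / 0.043 = 74.8326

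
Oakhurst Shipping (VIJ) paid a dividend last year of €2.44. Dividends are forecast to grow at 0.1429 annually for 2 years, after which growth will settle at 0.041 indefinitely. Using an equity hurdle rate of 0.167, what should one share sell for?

€24.06

Two-stage DDM. Project D₁…D_2 at 0.1429, terminal growth 0.041, discount at r = 0.167.
D_1 = 2.7887
D_2 = 3.1872
Terminal value at t=2: TV = D_3/(r−g) = 3.3179/(0.167−0.041) = 26.3322
P₀ = 2.7887/(1+0.167)^1 + 3.1872/(1+0.167)^2 + 26.3322/(1+0.167)^2 = 24.0649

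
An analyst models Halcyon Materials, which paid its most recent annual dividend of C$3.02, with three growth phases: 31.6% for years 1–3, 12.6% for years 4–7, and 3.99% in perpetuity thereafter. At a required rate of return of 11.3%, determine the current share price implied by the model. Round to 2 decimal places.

Three-stage DDM. Project D₁…D_7; terminal Gordon value at t=7 with g = 0.0399; discount at r = 0.113.
D_1 = 3.9743
D_2 = 5.2302
D_3 = 6.8829
D_4 = 7.7502
D_5 = 8.7267
D_6 = 9.8263
D_7 = 11.0644
TV_7 = 11.5059/(0.113−0.0399) = 157.3991
P₀ = Σ Dₜ/(1+r)ᵗ + TV_7/(1+r)^7 = 107.7374

C$107.74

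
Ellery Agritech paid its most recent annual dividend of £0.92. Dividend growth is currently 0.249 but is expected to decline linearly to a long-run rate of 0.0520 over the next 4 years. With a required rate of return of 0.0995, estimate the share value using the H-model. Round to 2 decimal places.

H-model: P₀ = D₀[(1+g_L) + H(g_S−g_L)]/(r−g_L), with H = 4/2 = 2.
P₀ = 0.92 × [(1+0.052) + 2×(0.249−0.052)] / (0.0995−0.052)
   = 0.92 × 1.4460 / 0.0475 = 28.0067

£28.01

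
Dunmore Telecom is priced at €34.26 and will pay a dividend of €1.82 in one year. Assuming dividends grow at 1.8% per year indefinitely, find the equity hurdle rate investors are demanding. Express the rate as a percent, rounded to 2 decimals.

7.11%

Rearranging the constant-growth DDM: r = D₁/P₀ + g.
r = 1.8200 / 34.26 + 0.018 = 0.05312 + 0.018 = 0.07112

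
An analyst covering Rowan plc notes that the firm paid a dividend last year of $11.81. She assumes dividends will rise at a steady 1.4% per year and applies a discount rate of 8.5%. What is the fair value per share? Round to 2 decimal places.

Gordon growth model: P₀ = D₁/(r − g). D₁ = 11.81 × (1 + 0.014) = 11.9753.
P₀ = 11.9753 / (0.085 − 0.014) = 11.9753 / 0.071 = 168.6668

$168.67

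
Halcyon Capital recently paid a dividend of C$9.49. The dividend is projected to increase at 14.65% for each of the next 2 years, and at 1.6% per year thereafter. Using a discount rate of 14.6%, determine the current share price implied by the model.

C$93.23

Two-stage DDM. Project D₁…D_2 at 0.1465, terminal growth 0.016, discount at r = 0.146.
D_1 = 10.8803
D_2 = 12.4742
Terminal value at t=2: TV = D_3/(r−g) = 12.6738/(0.146−0.016) = 97.4910
P₀ = 10.8803/(1+0.146)^1 + 12.4742/(1+0.146)^2 + 97.4910/(1+0.146)^2 = 93.2252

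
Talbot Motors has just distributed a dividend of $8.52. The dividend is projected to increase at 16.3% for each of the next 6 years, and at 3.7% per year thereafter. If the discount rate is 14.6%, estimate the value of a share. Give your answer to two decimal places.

$142.39

Two-stage DDM. Project D₁…D_6 at 0.163, terminal growth 0.037, discount at r = 0.146.
D_1 = 9.9088
D_2 = 11.5239
D_3 = 13.4023
D_4 = 15.5869
D_5 = 18.1275
D_6 = 21.0823
Terminal value at t=6: TV = D_7/(r−g) = 21.8623/(0.146−0.037) = 200.5719
P₀ = 9.9088/(1+0.146)^1 + 11.5239/(1+0.146)^2 + 13.4023/(1+0.146)^3 + 15.5869/(1+0.146)^4 + 18.1275/(1+0.146)^5 + 21.0823/(1+0.146)^6 + 200.5719/(1+0.146)^6 = 142.3854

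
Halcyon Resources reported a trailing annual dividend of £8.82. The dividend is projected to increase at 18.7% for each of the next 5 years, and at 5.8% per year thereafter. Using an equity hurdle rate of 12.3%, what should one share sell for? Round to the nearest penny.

Two-stage DDM. Project D₁…D_5 at 0.187, terminal growth 0.058, discount at r = 0.123.
D_1 = 10.4693
D_2 = 12.4271
D_3 = 14.7510
D_4 = 17.5094
D_5 = 20.7837
Terminal value at t=5: TV = D_6/(r−g) = 21.9891/(0.123−0.058) = 338.2942
P₀ = 10.4693/(1+0.123)^1 + 12.4271/(1+0.123)^2 + 14.7510/(1+0.123)^3 + 17.5094/(1+0.123)^4 + 20.7837/(1+0.123)^5 + 338.2942/(1+0.123)^5 = 241.6446

£241.64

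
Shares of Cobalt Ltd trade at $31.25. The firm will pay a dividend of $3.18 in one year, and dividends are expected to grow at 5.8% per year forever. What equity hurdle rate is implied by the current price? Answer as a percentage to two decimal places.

15.98%

Rearranging the constant-growth DDM: r = D₁/P₀ + g.
r = 3.1800 / 31.25 + 0.058 = 0.10176 + 0.058 = 0.15976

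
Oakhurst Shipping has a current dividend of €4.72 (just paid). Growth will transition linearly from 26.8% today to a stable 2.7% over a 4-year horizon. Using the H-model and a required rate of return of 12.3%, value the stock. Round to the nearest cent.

H-model: P₀ = D₀[(1+g_L) + H(g_S−g_L)]/(r−g_L), with H = 4/2 = 2.
P₀ = 4.72 × [(1+0.027) + 2×(0.268−0.027)] / (0.123−0.027)
   = 4.72 × 1.5090 / 0.096 = 74.1925

€74.19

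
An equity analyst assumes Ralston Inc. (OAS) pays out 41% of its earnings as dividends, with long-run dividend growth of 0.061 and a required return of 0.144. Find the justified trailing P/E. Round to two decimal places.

Justified trailing P/E = b(1+g)/(r−g) = 0.41×(1+0.061)/(0.144−0.061) = 5.2411

5.24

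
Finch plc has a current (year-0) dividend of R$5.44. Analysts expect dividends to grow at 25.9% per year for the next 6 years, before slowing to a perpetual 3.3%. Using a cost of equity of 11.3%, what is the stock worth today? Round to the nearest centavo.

R$198.53

Two-stage DDM. Project D₁…D_6 at 0.259, terminal growth 0.033, discount at r = 0.113.
D_1 = 6.8490
D_2 = 8.6228
D_3 = 10.8562
D_4 = 13.6679
D_5 = 17.2079
D_6 = 21.6647
Terminal value at t=6: TV = D_7/(r−g) = 22.3797/(0.113−0.033) = 279.7458
P₀ = 6.8490/(1+0.113)^1 + 8.6228/(1+0.113)^2 + 10.8562/(1+0.113)^3 + 13.6679/(1+0.113)^4 + 17.2079/(1+0.113)^5 + 21.6647/(1+0.113)^6 + 279.7458/(1+0.113)^6 = 198.5280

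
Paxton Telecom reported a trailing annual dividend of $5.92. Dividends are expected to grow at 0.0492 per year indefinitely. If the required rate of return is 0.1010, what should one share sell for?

Gordon growth model: P₀ = D₁/(r − g). D₁ = 5.92 × (1 + 0.0492) = 6.2113.
P₀ = 6.2113 / (0.101 − 0.0492) = 6.2113 / 0.0518 = 119.9086

$119.91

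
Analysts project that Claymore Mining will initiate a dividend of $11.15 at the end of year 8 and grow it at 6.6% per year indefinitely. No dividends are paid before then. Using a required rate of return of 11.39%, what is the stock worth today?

$109.40

Deferred-dividend DDM. At t=7 the remaining stream is a growing perpetuity with first payment D_8 = 11.15.
V_7 = D_8/(r−g) = 11.15/(0.1139−0.066) = 232.7766
P₀ = V_7/(1+r)^7 = 232.7766/(1+0.1139)^7 = 109.3996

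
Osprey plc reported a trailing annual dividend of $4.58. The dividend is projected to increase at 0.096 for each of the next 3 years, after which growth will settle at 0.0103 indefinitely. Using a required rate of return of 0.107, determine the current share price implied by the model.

$59.91

Two-stage DDM. Project D₁…D_3 at 0.096, terminal growth 0.0103, discount at r = 0.107.
D_1 = 5.0197
D_2 = 5.5016
D_3 = 6.0297
Terminal value at t=3: TV = D_4/(r−g) = 6.0918/(0.107−0.0103) = 62.9972
P₀ = 5.0197/(1+0.107)^1 + 5.5016/(1+0.107)^2 + 6.0297/(1+0.107)^3 + 62.9972/(1+0.107)^3 = 59.9072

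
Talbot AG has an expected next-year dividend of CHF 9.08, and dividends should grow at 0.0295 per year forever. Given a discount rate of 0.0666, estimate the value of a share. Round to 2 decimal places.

CHF 244.74

Gordon growth model: P₀ = D₁/(r − g), with D₁ = 9.08 given directly.
P₀ = 9.0800 / (0.0666 − 0.0295) = 9.0800 / 0.0371 = 244.7439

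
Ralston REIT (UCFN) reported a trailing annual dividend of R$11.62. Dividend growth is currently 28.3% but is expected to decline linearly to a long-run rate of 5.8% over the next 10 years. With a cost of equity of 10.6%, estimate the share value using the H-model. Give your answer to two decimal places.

R$528.47

H-model: P₀ = D₀[(1+g_L) + H(g_S−g_L)]/(r−g_L), with H = 10/2 = 5.
P₀ = 11.62 × [(1+0.058) + 5×(0.283−0.058)] / (0.106−0.058)
   = 11.62 × 2.1830 / 0.048 = 528.4679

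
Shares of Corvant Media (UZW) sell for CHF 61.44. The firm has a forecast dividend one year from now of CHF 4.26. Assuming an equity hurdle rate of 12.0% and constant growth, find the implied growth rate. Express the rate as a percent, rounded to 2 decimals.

From P₀ = D₁/(r − g), the implied growth is g = r − D₁/P₀.
g = 0.12 − 4.26/61.44 = 0.12 − 0.06934 = 0.05066

5.07%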